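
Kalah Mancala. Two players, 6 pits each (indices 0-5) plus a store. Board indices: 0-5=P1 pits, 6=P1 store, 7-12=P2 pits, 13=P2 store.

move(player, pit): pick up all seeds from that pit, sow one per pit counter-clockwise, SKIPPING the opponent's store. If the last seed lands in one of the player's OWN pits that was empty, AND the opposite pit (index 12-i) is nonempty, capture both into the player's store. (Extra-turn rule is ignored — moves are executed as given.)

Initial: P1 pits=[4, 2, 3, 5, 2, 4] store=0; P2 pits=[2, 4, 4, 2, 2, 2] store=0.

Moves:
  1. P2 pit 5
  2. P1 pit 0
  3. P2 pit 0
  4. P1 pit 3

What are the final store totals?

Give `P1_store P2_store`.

Answer: 1 1

Derivation:
Move 1: P2 pit5 -> P1=[5,2,3,5,2,4](0) P2=[2,4,4,2,2,0](1)
Move 2: P1 pit0 -> P1=[0,3,4,6,3,5](0) P2=[2,4,4,2,2,0](1)
Move 3: P2 pit0 -> P1=[0,3,4,6,3,5](0) P2=[0,5,5,2,2,0](1)
Move 4: P1 pit3 -> P1=[0,3,4,0,4,6](1) P2=[1,6,6,2,2,0](1)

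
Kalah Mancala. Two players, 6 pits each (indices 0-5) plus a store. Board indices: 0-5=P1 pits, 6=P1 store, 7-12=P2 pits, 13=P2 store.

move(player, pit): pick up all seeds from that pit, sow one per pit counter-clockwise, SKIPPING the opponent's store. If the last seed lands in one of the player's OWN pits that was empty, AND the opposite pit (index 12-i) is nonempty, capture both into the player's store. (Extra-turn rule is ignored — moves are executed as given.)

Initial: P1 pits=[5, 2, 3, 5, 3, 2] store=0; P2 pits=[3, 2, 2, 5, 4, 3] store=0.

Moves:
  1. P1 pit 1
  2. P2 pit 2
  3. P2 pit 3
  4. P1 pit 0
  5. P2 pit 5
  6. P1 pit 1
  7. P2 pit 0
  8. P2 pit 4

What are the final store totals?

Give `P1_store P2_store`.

Move 1: P1 pit1 -> P1=[5,0,4,6,3,2](0) P2=[3,2,2,5,4,3](0)
Move 2: P2 pit2 -> P1=[5,0,4,6,3,2](0) P2=[3,2,0,6,5,3](0)
Move 3: P2 pit3 -> P1=[6,1,5,6,3,2](0) P2=[3,2,0,0,6,4](1)
Move 4: P1 pit0 -> P1=[0,2,6,7,4,3](1) P2=[3,2,0,0,6,4](1)
Move 5: P2 pit5 -> P1=[1,3,7,7,4,3](1) P2=[3,2,0,0,6,0](2)
Move 6: P1 pit1 -> P1=[1,0,8,8,5,3](1) P2=[3,2,0,0,6,0](2)
Move 7: P2 pit0 -> P1=[1,0,0,8,5,3](1) P2=[0,3,1,0,6,0](11)
Move 8: P2 pit4 -> P1=[2,1,1,9,5,3](1) P2=[0,3,1,0,0,1](12)

Answer: 1 12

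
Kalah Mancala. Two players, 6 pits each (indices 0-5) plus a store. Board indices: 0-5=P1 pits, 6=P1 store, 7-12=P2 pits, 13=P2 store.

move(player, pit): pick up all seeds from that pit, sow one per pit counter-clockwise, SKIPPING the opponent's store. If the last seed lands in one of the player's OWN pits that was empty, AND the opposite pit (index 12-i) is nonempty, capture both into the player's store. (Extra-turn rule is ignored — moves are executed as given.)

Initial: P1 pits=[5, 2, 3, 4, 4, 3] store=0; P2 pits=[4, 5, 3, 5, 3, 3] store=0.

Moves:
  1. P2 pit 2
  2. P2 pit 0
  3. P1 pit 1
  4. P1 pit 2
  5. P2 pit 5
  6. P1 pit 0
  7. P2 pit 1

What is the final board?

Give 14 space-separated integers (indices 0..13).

Answer: 1 2 2 7 6 5 2 0 0 2 8 6 1 2

Derivation:
Move 1: P2 pit2 -> P1=[5,2,3,4,4,3](0) P2=[4,5,0,6,4,4](0)
Move 2: P2 pit0 -> P1=[5,2,3,4,4,3](0) P2=[0,6,1,7,5,4](0)
Move 3: P1 pit1 -> P1=[5,0,4,5,4,3](0) P2=[0,6,1,7,5,4](0)
Move 4: P1 pit2 -> P1=[5,0,0,6,5,4](1) P2=[0,6,1,7,5,4](0)
Move 5: P2 pit5 -> P1=[6,1,1,6,5,4](1) P2=[0,6,1,7,5,0](1)
Move 6: P1 pit0 -> P1=[0,2,2,7,6,5](2) P2=[0,6,1,7,5,0](1)
Move 7: P2 pit1 -> P1=[1,2,2,7,6,5](2) P2=[0,0,2,8,6,1](2)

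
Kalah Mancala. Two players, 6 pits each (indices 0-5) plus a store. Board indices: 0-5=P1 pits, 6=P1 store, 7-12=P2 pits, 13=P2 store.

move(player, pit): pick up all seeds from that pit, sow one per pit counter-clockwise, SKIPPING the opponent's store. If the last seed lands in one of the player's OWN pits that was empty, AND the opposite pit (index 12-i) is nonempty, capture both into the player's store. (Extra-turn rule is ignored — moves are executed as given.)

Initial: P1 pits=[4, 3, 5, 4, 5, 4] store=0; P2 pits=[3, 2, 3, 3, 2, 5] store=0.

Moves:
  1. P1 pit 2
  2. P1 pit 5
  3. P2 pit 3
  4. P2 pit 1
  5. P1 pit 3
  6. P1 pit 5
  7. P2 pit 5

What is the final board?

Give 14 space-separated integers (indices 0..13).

Answer: 6 4 1 1 8 0 4 6 1 5 1 4 0 2

Derivation:
Move 1: P1 pit2 -> P1=[4,3,0,5,6,5](1) P2=[4,2,3,3,2,5](0)
Move 2: P1 pit5 -> P1=[4,3,0,5,6,0](2) P2=[5,3,4,4,2,5](0)
Move 3: P2 pit3 -> P1=[5,3,0,5,6,0](2) P2=[5,3,4,0,3,6](1)
Move 4: P2 pit1 -> P1=[5,3,0,5,6,0](2) P2=[5,0,5,1,4,6](1)
Move 5: P1 pit3 -> P1=[5,3,0,0,7,1](3) P2=[6,1,5,1,4,6](1)
Move 6: P1 pit5 -> P1=[5,3,0,0,7,0](4) P2=[6,1,5,1,4,6](1)
Move 7: P2 pit5 -> P1=[6,4,1,1,8,0](4) P2=[6,1,5,1,4,0](2)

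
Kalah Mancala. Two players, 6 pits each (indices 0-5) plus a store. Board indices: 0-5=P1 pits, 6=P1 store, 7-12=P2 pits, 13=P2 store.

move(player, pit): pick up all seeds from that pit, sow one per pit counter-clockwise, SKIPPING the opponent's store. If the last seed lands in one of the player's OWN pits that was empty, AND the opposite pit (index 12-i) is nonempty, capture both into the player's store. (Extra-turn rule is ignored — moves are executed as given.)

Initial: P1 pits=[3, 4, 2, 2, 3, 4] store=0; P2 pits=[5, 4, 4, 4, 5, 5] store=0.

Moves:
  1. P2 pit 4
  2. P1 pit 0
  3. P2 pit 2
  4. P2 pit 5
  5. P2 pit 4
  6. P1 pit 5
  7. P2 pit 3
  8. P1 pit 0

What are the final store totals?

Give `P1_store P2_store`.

Move 1: P2 pit4 -> P1=[4,5,3,2,3,4](0) P2=[5,4,4,4,0,6](1)
Move 2: P1 pit0 -> P1=[0,6,4,3,4,4](0) P2=[5,4,4,4,0,6](1)
Move 3: P2 pit2 -> P1=[0,6,4,3,4,4](0) P2=[5,4,0,5,1,7](2)
Move 4: P2 pit5 -> P1=[1,7,5,4,5,5](0) P2=[5,4,0,5,1,0](3)
Move 5: P2 pit4 -> P1=[0,7,5,4,5,5](0) P2=[5,4,0,5,0,0](5)
Move 6: P1 pit5 -> P1=[0,7,5,4,5,0](1) P2=[6,5,1,6,0,0](5)
Move 7: P2 pit3 -> P1=[1,8,6,4,5,0](1) P2=[6,5,1,0,1,1](6)
Move 8: P1 pit0 -> P1=[0,9,6,4,5,0](1) P2=[6,5,1,0,1,1](6)

Answer: 1 6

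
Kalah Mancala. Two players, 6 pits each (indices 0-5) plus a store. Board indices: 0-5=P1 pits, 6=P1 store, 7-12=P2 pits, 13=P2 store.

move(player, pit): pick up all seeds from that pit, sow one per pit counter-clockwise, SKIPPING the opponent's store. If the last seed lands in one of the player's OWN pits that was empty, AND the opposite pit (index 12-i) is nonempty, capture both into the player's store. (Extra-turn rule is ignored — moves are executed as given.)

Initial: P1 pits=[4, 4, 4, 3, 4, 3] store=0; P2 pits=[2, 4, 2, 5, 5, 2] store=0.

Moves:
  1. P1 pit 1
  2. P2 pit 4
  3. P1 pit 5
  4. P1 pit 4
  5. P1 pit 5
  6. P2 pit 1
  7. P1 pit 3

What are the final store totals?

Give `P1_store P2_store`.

Move 1: P1 pit1 -> P1=[4,0,5,4,5,4](0) P2=[2,4,2,5,5,2](0)
Move 2: P2 pit4 -> P1=[5,1,6,4,5,4](0) P2=[2,4,2,5,0,3](1)
Move 3: P1 pit5 -> P1=[5,1,6,4,5,0](1) P2=[3,5,3,5,0,3](1)
Move 4: P1 pit4 -> P1=[5,1,6,4,0,1](2) P2=[4,6,4,5,0,3](1)
Move 5: P1 pit5 -> P1=[5,1,6,4,0,0](3) P2=[4,6,4,5,0,3](1)
Move 6: P2 pit1 -> P1=[6,1,6,4,0,0](3) P2=[4,0,5,6,1,4](2)
Move 7: P1 pit3 -> P1=[6,1,6,0,1,1](4) P2=[5,0,5,6,1,4](2)

Answer: 4 2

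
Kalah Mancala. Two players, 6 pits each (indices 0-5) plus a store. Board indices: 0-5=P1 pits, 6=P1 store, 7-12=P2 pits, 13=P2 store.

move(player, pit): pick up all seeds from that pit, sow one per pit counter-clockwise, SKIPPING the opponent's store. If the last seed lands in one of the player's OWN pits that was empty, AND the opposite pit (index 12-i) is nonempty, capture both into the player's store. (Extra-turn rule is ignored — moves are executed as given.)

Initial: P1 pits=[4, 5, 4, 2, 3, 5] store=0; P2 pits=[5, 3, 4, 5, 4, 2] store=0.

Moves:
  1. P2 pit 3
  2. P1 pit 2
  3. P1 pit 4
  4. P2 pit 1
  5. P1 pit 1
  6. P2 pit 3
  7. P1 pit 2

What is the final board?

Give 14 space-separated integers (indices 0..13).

Answer: 5 0 0 5 1 8 3 7 0 5 0 7 4 1

Derivation:
Move 1: P2 pit3 -> P1=[5,6,4,2,3,5](0) P2=[5,3,4,0,5,3](1)
Move 2: P1 pit2 -> P1=[5,6,0,3,4,6](1) P2=[5,3,4,0,5,3](1)
Move 3: P1 pit4 -> P1=[5,6,0,3,0,7](2) P2=[6,4,4,0,5,3](1)
Move 4: P2 pit1 -> P1=[5,6,0,3,0,7](2) P2=[6,0,5,1,6,4](1)
Move 5: P1 pit1 -> P1=[5,0,1,4,1,8](3) P2=[7,0,5,1,6,4](1)
Move 6: P2 pit3 -> P1=[5,0,1,4,1,8](3) P2=[7,0,5,0,7,4](1)
Move 7: P1 pit2 -> P1=[5,0,0,5,1,8](3) P2=[7,0,5,0,7,4](1)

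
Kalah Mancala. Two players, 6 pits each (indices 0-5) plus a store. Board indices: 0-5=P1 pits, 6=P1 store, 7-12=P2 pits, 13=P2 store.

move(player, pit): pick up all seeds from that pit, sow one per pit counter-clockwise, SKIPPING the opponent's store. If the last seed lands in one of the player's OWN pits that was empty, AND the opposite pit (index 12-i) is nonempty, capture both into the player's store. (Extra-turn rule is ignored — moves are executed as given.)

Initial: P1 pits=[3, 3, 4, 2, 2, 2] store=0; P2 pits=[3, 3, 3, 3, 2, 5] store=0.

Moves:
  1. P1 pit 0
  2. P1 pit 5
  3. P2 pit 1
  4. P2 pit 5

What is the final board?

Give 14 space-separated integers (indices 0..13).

Move 1: P1 pit0 -> P1=[0,4,5,3,2,2](0) P2=[3,3,3,3,2,5](0)
Move 2: P1 pit5 -> P1=[0,4,5,3,2,0](1) P2=[4,3,3,3,2,5](0)
Move 3: P2 pit1 -> P1=[0,4,5,3,2,0](1) P2=[4,0,4,4,3,5](0)
Move 4: P2 pit5 -> P1=[1,5,6,4,2,0](1) P2=[4,0,4,4,3,0](1)

Answer: 1 5 6 4 2 0 1 4 0 4 4 3 0 1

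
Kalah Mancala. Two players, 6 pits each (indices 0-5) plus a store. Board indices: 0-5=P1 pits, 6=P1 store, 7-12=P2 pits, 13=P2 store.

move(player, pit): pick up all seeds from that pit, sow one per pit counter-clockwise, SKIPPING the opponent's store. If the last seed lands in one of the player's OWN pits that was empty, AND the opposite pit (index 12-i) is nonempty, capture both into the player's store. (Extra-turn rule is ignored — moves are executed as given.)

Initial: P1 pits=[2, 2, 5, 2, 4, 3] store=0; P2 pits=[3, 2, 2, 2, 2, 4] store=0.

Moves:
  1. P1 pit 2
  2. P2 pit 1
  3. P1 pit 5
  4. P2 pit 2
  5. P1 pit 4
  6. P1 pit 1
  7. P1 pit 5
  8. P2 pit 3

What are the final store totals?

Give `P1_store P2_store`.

Move 1: P1 pit2 -> P1=[2,2,0,3,5,4](1) P2=[4,2,2,2,2,4](0)
Move 2: P2 pit1 -> P1=[2,2,0,3,5,4](1) P2=[4,0,3,3,2,4](0)
Move 3: P1 pit5 -> P1=[2,2,0,3,5,0](2) P2=[5,1,4,3,2,4](0)
Move 4: P2 pit2 -> P1=[2,2,0,3,5,0](2) P2=[5,1,0,4,3,5](1)
Move 5: P1 pit4 -> P1=[2,2,0,3,0,1](3) P2=[6,2,1,4,3,5](1)
Move 6: P1 pit1 -> P1=[2,0,1,4,0,1](3) P2=[6,2,1,4,3,5](1)
Move 7: P1 pit5 -> P1=[2,0,1,4,0,0](4) P2=[6,2,1,4,3,5](1)
Move 8: P2 pit3 -> P1=[3,0,1,4,0,0](4) P2=[6,2,1,0,4,6](2)

Answer: 4 2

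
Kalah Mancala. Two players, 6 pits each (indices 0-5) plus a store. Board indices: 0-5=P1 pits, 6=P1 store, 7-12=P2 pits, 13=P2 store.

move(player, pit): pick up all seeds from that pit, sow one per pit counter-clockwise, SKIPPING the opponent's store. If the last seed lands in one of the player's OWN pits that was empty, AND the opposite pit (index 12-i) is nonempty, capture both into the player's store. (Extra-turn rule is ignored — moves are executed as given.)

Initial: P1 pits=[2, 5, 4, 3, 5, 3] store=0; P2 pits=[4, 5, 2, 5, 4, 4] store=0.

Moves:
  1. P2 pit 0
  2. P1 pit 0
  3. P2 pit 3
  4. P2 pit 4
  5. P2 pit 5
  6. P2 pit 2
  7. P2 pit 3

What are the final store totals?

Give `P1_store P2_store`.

Answer: 0 7

Derivation:
Move 1: P2 pit0 -> P1=[2,5,4,3,5,3](0) P2=[0,6,3,6,5,4](0)
Move 2: P1 pit0 -> P1=[0,6,5,3,5,3](0) P2=[0,6,3,6,5,4](0)
Move 3: P2 pit3 -> P1=[1,7,6,3,5,3](0) P2=[0,6,3,0,6,5](1)
Move 4: P2 pit4 -> P1=[2,8,7,4,5,3](0) P2=[0,6,3,0,0,6](2)
Move 5: P2 pit5 -> P1=[3,9,8,5,6,3](0) P2=[0,6,3,0,0,0](3)
Move 6: P2 pit2 -> P1=[0,9,8,5,6,3](0) P2=[0,6,0,1,1,0](7)
Move 7: P2 pit3 -> P1=[0,9,8,5,6,3](0) P2=[0,6,0,0,2,0](7)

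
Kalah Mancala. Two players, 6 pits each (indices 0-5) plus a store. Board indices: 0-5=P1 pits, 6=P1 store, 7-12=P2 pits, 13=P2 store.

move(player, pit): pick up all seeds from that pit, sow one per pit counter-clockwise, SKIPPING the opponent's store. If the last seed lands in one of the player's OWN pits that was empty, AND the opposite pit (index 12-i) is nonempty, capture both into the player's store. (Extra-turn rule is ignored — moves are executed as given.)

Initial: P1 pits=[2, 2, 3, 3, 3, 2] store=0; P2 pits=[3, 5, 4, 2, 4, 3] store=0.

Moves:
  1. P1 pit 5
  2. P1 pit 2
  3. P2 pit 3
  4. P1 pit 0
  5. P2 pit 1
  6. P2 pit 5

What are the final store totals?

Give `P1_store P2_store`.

Answer: 6 2

Derivation:
Move 1: P1 pit5 -> P1=[2,2,3,3,3,0](1) P2=[4,5,4,2,4,3](0)
Move 2: P1 pit2 -> P1=[2,2,0,4,4,0](6) P2=[0,5,4,2,4,3](0)
Move 3: P2 pit3 -> P1=[2,2,0,4,4,0](6) P2=[0,5,4,0,5,4](0)
Move 4: P1 pit0 -> P1=[0,3,1,4,4,0](6) P2=[0,5,4,0,5,4](0)
Move 5: P2 pit1 -> P1=[0,3,1,4,4,0](6) P2=[0,0,5,1,6,5](1)
Move 6: P2 pit5 -> P1=[1,4,2,5,4,0](6) P2=[0,0,5,1,6,0](2)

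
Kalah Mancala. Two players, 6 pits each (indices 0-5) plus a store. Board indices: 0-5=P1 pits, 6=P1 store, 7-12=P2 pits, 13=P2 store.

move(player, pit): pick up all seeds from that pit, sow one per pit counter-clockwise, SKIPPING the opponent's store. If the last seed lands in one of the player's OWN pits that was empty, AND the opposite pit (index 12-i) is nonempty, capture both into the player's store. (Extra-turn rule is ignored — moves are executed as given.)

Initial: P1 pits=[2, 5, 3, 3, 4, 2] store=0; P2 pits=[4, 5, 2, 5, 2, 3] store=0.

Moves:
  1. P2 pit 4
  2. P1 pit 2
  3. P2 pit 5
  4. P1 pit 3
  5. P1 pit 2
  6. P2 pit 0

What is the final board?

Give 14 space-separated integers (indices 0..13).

Move 1: P2 pit4 -> P1=[2,5,3,3,4,2](0) P2=[4,5,2,5,0,4](1)
Move 2: P1 pit2 -> P1=[2,5,0,4,5,3](0) P2=[4,5,2,5,0,4](1)
Move 3: P2 pit5 -> P1=[3,6,1,4,5,3](0) P2=[4,5,2,5,0,0](2)
Move 4: P1 pit3 -> P1=[3,6,1,0,6,4](1) P2=[5,5,2,5,0,0](2)
Move 5: P1 pit2 -> P1=[3,6,0,0,6,4](4) P2=[5,5,0,5,0,0](2)
Move 6: P2 pit0 -> P1=[0,6,0,0,6,4](4) P2=[0,6,1,6,1,0](6)

Answer: 0 6 0 0 6 4 4 0 6 1 6 1 0 6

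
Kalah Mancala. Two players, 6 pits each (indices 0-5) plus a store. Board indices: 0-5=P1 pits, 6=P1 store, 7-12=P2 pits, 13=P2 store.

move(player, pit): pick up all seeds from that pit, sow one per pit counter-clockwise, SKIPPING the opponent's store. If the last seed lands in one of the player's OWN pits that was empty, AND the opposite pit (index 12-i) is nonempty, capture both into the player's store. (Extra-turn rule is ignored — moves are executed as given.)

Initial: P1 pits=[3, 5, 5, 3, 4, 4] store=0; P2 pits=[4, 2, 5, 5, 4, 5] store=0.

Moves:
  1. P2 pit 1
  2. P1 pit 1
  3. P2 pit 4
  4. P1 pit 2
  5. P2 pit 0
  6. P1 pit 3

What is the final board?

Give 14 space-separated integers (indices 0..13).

Answer: 4 1 0 0 7 7 3 1 3 7 7 1 7 1

Derivation:
Move 1: P2 pit1 -> P1=[3,5,5,3,4,4](0) P2=[4,0,6,6,4,5](0)
Move 2: P1 pit1 -> P1=[3,0,6,4,5,5](1) P2=[4,0,6,6,4,5](0)
Move 3: P2 pit4 -> P1=[4,1,6,4,5,5](1) P2=[4,0,6,6,0,6](1)
Move 4: P1 pit2 -> P1=[4,1,0,5,6,6](2) P2=[5,1,6,6,0,6](1)
Move 5: P2 pit0 -> P1=[4,1,0,5,6,6](2) P2=[0,2,7,7,1,7](1)
Move 6: P1 pit3 -> P1=[4,1,0,0,7,7](3) P2=[1,3,7,7,1,7](1)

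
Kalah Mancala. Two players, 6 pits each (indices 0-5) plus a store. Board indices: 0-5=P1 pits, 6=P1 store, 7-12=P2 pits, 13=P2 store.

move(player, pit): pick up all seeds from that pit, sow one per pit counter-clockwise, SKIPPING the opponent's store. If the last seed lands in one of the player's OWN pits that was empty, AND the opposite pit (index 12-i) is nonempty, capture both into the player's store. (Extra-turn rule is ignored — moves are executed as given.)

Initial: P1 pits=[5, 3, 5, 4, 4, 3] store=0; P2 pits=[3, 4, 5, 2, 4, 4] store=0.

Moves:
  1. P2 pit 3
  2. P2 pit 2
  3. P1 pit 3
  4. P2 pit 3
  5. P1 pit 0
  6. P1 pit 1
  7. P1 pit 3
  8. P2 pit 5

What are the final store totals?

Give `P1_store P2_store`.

Answer: 2 2

Derivation:
Move 1: P2 pit3 -> P1=[5,3,5,4,4,3](0) P2=[3,4,5,0,5,5](0)
Move 2: P2 pit2 -> P1=[6,3,5,4,4,3](0) P2=[3,4,0,1,6,6](1)
Move 3: P1 pit3 -> P1=[6,3,5,0,5,4](1) P2=[4,4,0,1,6,6](1)
Move 4: P2 pit3 -> P1=[6,3,5,0,5,4](1) P2=[4,4,0,0,7,6](1)
Move 5: P1 pit0 -> P1=[0,4,6,1,6,5](2) P2=[4,4,0,0,7,6](1)
Move 6: P1 pit1 -> P1=[0,0,7,2,7,6](2) P2=[4,4,0,0,7,6](1)
Move 7: P1 pit3 -> P1=[0,0,7,0,8,7](2) P2=[4,4,0,0,7,6](1)
Move 8: P2 pit5 -> P1=[1,1,8,1,9,7](2) P2=[4,4,0,0,7,0](2)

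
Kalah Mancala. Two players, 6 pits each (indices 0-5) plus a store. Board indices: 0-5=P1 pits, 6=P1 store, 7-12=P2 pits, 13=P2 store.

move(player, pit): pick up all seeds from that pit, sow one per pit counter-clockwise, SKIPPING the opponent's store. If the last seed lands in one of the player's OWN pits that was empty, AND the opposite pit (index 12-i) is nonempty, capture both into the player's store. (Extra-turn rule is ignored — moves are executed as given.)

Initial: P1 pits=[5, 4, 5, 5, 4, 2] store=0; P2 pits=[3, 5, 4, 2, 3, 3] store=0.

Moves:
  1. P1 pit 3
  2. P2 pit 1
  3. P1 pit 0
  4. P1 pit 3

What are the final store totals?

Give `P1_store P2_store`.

Move 1: P1 pit3 -> P1=[5,4,5,0,5,3](1) P2=[4,6,4,2,3,3](0)
Move 2: P2 pit1 -> P1=[6,4,5,0,5,3](1) P2=[4,0,5,3,4,4](1)
Move 3: P1 pit0 -> P1=[0,5,6,1,6,4](2) P2=[4,0,5,3,4,4](1)
Move 4: P1 pit3 -> P1=[0,5,6,0,7,4](2) P2=[4,0,5,3,4,4](1)

Answer: 2 1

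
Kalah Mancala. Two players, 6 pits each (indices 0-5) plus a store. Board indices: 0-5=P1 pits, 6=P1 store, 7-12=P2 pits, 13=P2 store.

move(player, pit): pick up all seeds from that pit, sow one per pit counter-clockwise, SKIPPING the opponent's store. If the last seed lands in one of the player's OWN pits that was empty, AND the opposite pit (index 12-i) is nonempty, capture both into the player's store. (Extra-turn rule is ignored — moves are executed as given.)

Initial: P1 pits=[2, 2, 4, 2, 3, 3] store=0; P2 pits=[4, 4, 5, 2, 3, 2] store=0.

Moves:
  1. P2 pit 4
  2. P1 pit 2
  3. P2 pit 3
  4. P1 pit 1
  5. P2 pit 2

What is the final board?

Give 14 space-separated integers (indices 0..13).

Move 1: P2 pit4 -> P1=[3,2,4,2,3,3](0) P2=[4,4,5,2,0,3](1)
Move 2: P1 pit2 -> P1=[3,2,0,3,4,4](1) P2=[4,4,5,2,0,3](1)
Move 3: P2 pit3 -> P1=[3,2,0,3,4,4](1) P2=[4,4,5,0,1,4](1)
Move 4: P1 pit1 -> P1=[3,0,1,4,4,4](1) P2=[4,4,5,0,1,4](1)
Move 5: P2 pit2 -> P1=[4,0,1,4,4,4](1) P2=[4,4,0,1,2,5](2)

Answer: 4 0 1 4 4 4 1 4 4 0 1 2 5 2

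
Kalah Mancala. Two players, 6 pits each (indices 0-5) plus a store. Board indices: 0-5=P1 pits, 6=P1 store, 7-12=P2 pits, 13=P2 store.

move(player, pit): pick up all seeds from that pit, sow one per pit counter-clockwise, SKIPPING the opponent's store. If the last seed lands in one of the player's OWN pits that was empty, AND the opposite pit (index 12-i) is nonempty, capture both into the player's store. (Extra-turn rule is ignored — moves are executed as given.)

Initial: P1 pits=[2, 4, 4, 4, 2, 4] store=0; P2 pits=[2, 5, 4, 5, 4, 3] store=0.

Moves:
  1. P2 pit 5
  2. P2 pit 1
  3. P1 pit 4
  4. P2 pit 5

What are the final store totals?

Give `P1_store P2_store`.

Answer: 1 3

Derivation:
Move 1: P2 pit5 -> P1=[3,5,4,4,2,4](0) P2=[2,5,4,5,4,0](1)
Move 2: P2 pit1 -> P1=[3,5,4,4,2,4](0) P2=[2,0,5,6,5,1](2)
Move 3: P1 pit4 -> P1=[3,5,4,4,0,5](1) P2=[2,0,5,6,5,1](2)
Move 4: P2 pit5 -> P1=[3,5,4,4,0,5](1) P2=[2,0,5,6,5,0](3)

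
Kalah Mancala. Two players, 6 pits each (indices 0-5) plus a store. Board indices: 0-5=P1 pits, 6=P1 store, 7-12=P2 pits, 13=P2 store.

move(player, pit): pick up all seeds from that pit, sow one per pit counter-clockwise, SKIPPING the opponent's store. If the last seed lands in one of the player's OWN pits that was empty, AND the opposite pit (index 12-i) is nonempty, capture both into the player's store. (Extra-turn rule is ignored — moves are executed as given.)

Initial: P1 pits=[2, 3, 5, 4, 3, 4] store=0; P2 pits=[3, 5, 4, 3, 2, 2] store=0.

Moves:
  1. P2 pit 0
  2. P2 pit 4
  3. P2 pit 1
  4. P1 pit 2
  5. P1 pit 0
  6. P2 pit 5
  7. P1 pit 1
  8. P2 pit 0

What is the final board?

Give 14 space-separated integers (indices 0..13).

Answer: 1 0 3 7 0 6 2 0 0 6 5 1 0 9

Derivation:
Move 1: P2 pit0 -> P1=[2,3,5,4,3,4](0) P2=[0,6,5,4,2,2](0)
Move 2: P2 pit4 -> P1=[2,3,5,4,3,4](0) P2=[0,6,5,4,0,3](1)
Move 3: P2 pit1 -> P1=[3,3,5,4,3,4](0) P2=[0,0,6,5,1,4](2)
Move 4: P1 pit2 -> P1=[3,3,0,5,4,5](1) P2=[1,0,6,5,1,4](2)
Move 5: P1 pit0 -> P1=[0,4,1,6,4,5](1) P2=[1,0,6,5,1,4](2)
Move 6: P2 pit5 -> P1=[1,5,2,6,4,5](1) P2=[1,0,6,5,1,0](3)
Move 7: P1 pit1 -> P1=[1,0,3,7,5,6](2) P2=[1,0,6,5,1,0](3)
Move 8: P2 pit0 -> P1=[1,0,3,7,0,6](2) P2=[0,0,6,5,1,0](9)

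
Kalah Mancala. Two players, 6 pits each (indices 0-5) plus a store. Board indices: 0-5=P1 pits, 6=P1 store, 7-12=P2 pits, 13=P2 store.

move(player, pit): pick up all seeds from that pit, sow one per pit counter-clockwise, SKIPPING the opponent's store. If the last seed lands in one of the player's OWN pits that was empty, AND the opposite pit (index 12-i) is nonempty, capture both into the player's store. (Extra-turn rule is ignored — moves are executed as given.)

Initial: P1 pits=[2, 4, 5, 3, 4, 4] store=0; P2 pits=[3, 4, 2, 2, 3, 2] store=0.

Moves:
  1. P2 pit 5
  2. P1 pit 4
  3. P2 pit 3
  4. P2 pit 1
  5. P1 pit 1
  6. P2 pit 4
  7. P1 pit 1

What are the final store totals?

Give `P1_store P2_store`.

Move 1: P2 pit5 -> P1=[3,4,5,3,4,4](0) P2=[3,4,2,2,3,0](1)
Move 2: P1 pit4 -> P1=[3,4,5,3,0,5](1) P2=[4,5,2,2,3,0](1)
Move 3: P2 pit3 -> P1=[0,4,5,3,0,5](1) P2=[4,5,2,0,4,0](5)
Move 4: P2 pit1 -> P1=[0,4,5,3,0,5](1) P2=[4,0,3,1,5,1](6)
Move 5: P1 pit1 -> P1=[0,0,6,4,1,6](1) P2=[4,0,3,1,5,1](6)
Move 6: P2 pit4 -> P1=[1,1,7,4,1,6](1) P2=[4,0,3,1,0,2](7)
Move 7: P1 pit1 -> P1=[1,0,8,4,1,6](1) P2=[4,0,3,1,0,2](7)

Answer: 1 7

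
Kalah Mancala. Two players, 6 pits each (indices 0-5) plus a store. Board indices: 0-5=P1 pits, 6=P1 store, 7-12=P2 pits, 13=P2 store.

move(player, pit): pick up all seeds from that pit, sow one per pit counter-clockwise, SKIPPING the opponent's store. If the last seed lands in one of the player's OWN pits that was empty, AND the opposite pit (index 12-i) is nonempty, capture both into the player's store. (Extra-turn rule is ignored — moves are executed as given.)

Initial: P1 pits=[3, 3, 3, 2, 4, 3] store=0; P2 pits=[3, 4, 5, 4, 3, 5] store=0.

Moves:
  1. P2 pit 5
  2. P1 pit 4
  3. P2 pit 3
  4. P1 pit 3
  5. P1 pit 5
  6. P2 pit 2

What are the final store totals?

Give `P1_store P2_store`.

Answer: 3 3

Derivation:
Move 1: P2 pit5 -> P1=[4,4,4,3,4,3](0) P2=[3,4,5,4,3,0](1)
Move 2: P1 pit4 -> P1=[4,4,4,3,0,4](1) P2=[4,5,5,4,3,0](1)
Move 3: P2 pit3 -> P1=[5,4,4,3,0,4](1) P2=[4,5,5,0,4,1](2)
Move 4: P1 pit3 -> P1=[5,4,4,0,1,5](2) P2=[4,5,5,0,4,1](2)
Move 5: P1 pit5 -> P1=[5,4,4,0,1,0](3) P2=[5,6,6,1,4,1](2)
Move 6: P2 pit2 -> P1=[6,5,4,0,1,0](3) P2=[5,6,0,2,5,2](3)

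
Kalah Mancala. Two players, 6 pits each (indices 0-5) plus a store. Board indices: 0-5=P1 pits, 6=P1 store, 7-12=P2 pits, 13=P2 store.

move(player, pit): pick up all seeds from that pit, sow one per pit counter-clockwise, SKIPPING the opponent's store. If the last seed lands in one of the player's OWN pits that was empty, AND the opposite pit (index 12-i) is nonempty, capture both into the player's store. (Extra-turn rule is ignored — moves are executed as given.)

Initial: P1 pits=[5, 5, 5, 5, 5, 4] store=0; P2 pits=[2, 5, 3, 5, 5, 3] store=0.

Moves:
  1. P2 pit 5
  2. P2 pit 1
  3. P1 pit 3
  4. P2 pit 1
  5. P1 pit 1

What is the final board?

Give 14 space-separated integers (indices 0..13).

Move 1: P2 pit5 -> P1=[6,6,5,5,5,4](0) P2=[2,5,3,5,5,0](1)
Move 2: P2 pit1 -> P1=[6,6,5,5,5,4](0) P2=[2,0,4,6,6,1](2)
Move 3: P1 pit3 -> P1=[6,6,5,0,6,5](1) P2=[3,1,4,6,6,1](2)
Move 4: P2 pit1 -> P1=[6,6,5,0,6,5](1) P2=[3,0,5,6,6,1](2)
Move 5: P1 pit1 -> P1=[6,0,6,1,7,6](2) P2=[4,0,5,6,6,1](2)

Answer: 6 0 6 1 7 6 2 4 0 5 6 6 1 2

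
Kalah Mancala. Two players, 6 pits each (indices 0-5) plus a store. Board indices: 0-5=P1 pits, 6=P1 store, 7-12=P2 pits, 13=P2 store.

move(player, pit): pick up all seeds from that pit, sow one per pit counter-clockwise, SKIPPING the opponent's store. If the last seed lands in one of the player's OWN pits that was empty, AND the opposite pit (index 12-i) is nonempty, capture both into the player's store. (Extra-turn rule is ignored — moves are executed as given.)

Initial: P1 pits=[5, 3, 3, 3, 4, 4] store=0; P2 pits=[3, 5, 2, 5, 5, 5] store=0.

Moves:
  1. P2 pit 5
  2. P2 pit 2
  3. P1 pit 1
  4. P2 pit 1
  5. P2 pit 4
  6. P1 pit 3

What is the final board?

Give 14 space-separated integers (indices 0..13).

Answer: 7 1 6 0 7 6 1 4 1 2 7 0 2 3

Derivation:
Move 1: P2 pit5 -> P1=[6,4,4,4,4,4](0) P2=[3,5,2,5,5,0](1)
Move 2: P2 pit2 -> P1=[6,4,4,4,4,4](0) P2=[3,5,0,6,6,0](1)
Move 3: P1 pit1 -> P1=[6,0,5,5,5,5](0) P2=[3,5,0,6,6,0](1)
Move 4: P2 pit1 -> P1=[6,0,5,5,5,5](0) P2=[3,0,1,7,7,1](2)
Move 5: P2 pit4 -> P1=[7,1,6,6,6,5](0) P2=[3,0,1,7,0,2](3)
Move 6: P1 pit3 -> P1=[7,1,6,0,7,6](1) P2=[4,1,2,7,0,2](3)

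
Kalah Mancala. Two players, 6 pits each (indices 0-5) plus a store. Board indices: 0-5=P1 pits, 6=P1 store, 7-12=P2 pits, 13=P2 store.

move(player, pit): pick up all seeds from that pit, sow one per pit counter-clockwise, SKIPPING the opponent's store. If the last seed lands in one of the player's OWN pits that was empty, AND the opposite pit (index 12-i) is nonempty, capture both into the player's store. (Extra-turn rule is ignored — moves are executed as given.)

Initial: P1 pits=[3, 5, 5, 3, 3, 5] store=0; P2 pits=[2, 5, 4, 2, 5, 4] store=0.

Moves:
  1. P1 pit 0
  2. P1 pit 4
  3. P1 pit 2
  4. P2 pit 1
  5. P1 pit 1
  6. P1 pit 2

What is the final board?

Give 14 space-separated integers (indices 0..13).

Answer: 1 0 0 7 2 8 3 5 0 5 3 6 5 1

Derivation:
Move 1: P1 pit0 -> P1=[0,6,6,4,3,5](0) P2=[2,5,4,2,5,4](0)
Move 2: P1 pit4 -> P1=[0,6,6,4,0,6](1) P2=[3,5,4,2,5,4](0)
Move 3: P1 pit2 -> P1=[0,6,0,5,1,7](2) P2=[4,6,4,2,5,4](0)
Move 4: P2 pit1 -> P1=[1,6,0,5,1,7](2) P2=[4,0,5,3,6,5](1)
Move 5: P1 pit1 -> P1=[1,0,1,6,2,8](3) P2=[5,0,5,3,6,5](1)
Move 6: P1 pit2 -> P1=[1,0,0,7,2,8](3) P2=[5,0,5,3,6,5](1)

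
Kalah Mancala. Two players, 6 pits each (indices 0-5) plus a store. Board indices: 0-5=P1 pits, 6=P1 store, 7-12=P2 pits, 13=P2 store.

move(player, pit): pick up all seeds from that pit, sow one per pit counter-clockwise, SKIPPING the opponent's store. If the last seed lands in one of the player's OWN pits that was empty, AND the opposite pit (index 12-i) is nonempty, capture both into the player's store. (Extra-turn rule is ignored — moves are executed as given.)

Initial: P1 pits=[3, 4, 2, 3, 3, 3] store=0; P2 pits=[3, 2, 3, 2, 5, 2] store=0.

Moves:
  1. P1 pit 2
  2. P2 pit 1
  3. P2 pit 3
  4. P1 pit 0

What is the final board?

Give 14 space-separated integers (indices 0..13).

Move 1: P1 pit2 -> P1=[3,4,0,4,4,3](0) P2=[3,2,3,2,5,2](0)
Move 2: P2 pit1 -> P1=[3,4,0,4,4,3](0) P2=[3,0,4,3,5,2](0)
Move 3: P2 pit3 -> P1=[3,4,0,4,4,3](0) P2=[3,0,4,0,6,3](1)
Move 4: P1 pit0 -> P1=[0,5,1,5,4,3](0) P2=[3,0,4,0,6,3](1)

Answer: 0 5 1 5 4 3 0 3 0 4 0 6 3 1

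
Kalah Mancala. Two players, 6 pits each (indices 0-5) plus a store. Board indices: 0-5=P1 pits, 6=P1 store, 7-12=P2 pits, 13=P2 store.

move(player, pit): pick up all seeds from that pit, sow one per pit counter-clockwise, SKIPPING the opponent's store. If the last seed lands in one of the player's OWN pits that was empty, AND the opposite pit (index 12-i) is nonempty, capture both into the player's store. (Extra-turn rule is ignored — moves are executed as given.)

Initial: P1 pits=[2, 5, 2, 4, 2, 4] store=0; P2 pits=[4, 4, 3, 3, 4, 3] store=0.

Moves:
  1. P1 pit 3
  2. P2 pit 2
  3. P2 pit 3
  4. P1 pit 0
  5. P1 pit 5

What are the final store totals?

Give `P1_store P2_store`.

Answer: 2 1

Derivation:
Move 1: P1 pit3 -> P1=[2,5,2,0,3,5](1) P2=[5,4,3,3,4,3](0)
Move 2: P2 pit2 -> P1=[2,5,2,0,3,5](1) P2=[5,4,0,4,5,4](0)
Move 3: P2 pit3 -> P1=[3,5,2,0,3,5](1) P2=[5,4,0,0,6,5](1)
Move 4: P1 pit0 -> P1=[0,6,3,1,3,5](1) P2=[5,4,0,0,6,5](1)
Move 5: P1 pit5 -> P1=[0,6,3,1,3,0](2) P2=[6,5,1,1,6,5](1)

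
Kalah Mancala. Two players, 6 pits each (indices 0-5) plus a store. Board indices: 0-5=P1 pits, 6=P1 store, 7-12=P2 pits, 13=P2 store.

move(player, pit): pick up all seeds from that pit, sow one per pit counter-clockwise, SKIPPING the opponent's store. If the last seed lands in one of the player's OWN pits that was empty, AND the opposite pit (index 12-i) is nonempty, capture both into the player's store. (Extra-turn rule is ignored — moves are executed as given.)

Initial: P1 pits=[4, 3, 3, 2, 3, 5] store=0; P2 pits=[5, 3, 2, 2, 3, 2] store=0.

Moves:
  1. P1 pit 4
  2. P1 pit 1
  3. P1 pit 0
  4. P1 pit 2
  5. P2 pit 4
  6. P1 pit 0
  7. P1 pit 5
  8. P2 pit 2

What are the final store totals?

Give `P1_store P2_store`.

Move 1: P1 pit4 -> P1=[4,3,3,2,0,6](1) P2=[6,3,2,2,3,2](0)
Move 2: P1 pit1 -> P1=[4,0,4,3,0,6](5) P2=[6,0,2,2,3,2](0)
Move 3: P1 pit0 -> P1=[0,1,5,4,1,6](5) P2=[6,0,2,2,3,2](0)
Move 4: P1 pit2 -> P1=[0,1,0,5,2,7](6) P2=[7,0,2,2,3,2](0)
Move 5: P2 pit4 -> P1=[1,1,0,5,2,7](6) P2=[7,0,2,2,0,3](1)
Move 6: P1 pit0 -> P1=[0,2,0,5,2,7](6) P2=[7,0,2,2,0,3](1)
Move 7: P1 pit5 -> P1=[0,2,0,5,2,0](7) P2=[8,1,3,3,1,4](1)
Move 8: P2 pit2 -> P1=[0,2,0,5,2,0](7) P2=[8,1,0,4,2,5](1)

Answer: 7 1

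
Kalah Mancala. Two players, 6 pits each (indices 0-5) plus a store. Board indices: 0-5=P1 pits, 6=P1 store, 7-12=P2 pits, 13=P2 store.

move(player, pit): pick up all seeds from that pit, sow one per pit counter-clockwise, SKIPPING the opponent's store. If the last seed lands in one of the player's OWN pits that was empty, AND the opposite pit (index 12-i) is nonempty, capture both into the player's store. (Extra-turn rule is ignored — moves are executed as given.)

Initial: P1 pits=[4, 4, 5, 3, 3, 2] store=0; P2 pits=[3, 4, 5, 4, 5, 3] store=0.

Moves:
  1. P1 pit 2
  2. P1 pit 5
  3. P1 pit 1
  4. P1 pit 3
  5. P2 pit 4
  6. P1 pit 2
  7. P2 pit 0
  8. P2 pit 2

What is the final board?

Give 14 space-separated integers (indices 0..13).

Move 1: P1 pit2 -> P1=[4,4,0,4,4,3](1) P2=[4,4,5,4,5,3](0)
Move 2: P1 pit5 -> P1=[4,4,0,4,4,0](2) P2=[5,5,5,4,5,3](0)
Move 3: P1 pit1 -> P1=[4,0,1,5,5,0](8) P2=[0,5,5,4,5,3](0)
Move 4: P1 pit3 -> P1=[4,0,1,0,6,1](9) P2=[1,6,5,4,5,3](0)
Move 5: P2 pit4 -> P1=[5,1,2,0,6,1](9) P2=[1,6,5,4,0,4](1)
Move 6: P1 pit2 -> P1=[5,1,0,1,7,1](9) P2=[1,6,5,4,0,4](1)
Move 7: P2 pit0 -> P1=[5,1,0,1,7,1](9) P2=[0,7,5,4,0,4](1)
Move 8: P2 pit2 -> P1=[6,1,0,1,7,1](9) P2=[0,7,0,5,1,5](2)

Answer: 6 1 0 1 7 1 9 0 7 0 5 1 5 2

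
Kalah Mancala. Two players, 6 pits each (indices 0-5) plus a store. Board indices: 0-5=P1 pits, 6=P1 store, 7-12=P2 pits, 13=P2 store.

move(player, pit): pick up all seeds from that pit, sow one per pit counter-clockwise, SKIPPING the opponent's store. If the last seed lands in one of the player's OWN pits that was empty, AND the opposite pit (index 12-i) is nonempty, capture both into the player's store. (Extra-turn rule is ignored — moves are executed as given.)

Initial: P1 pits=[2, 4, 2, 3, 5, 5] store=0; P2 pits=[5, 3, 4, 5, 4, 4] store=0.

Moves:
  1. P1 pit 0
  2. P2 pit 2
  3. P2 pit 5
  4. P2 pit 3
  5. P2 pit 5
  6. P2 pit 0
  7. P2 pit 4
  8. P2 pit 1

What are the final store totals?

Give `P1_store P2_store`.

Answer: 0 8

Derivation:
Move 1: P1 pit0 -> P1=[0,5,3,3,5,5](0) P2=[5,3,4,5,4,4](0)
Move 2: P2 pit2 -> P1=[0,5,3,3,5,5](0) P2=[5,3,0,6,5,5](1)
Move 3: P2 pit5 -> P1=[1,6,4,4,5,5](0) P2=[5,3,0,6,5,0](2)
Move 4: P2 pit3 -> P1=[2,7,5,4,5,5](0) P2=[5,3,0,0,6,1](3)
Move 5: P2 pit5 -> P1=[2,7,5,4,5,5](0) P2=[5,3,0,0,6,0](4)
Move 6: P2 pit0 -> P1=[0,7,5,4,5,5](0) P2=[0,4,1,1,7,0](7)
Move 7: P2 pit4 -> P1=[1,8,6,5,6,5](0) P2=[0,4,1,1,0,1](8)
Move 8: P2 pit1 -> P1=[1,8,6,5,6,5](0) P2=[0,0,2,2,1,2](8)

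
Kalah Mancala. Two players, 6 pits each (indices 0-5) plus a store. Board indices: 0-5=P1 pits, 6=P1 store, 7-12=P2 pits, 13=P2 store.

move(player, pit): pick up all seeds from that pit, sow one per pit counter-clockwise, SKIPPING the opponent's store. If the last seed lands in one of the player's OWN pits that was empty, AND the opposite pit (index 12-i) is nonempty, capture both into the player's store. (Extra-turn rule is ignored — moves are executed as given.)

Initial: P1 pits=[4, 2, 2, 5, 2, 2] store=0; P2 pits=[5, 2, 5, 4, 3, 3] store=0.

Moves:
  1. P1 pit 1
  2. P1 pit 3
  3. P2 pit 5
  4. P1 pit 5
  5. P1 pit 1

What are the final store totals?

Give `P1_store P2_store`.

Move 1: P1 pit1 -> P1=[4,0,3,6,2,2](0) P2=[5,2,5,4,3,3](0)
Move 2: P1 pit3 -> P1=[4,0,3,0,3,3](1) P2=[6,3,6,4,3,3](0)
Move 3: P2 pit5 -> P1=[5,1,3,0,3,3](1) P2=[6,3,6,4,3,0](1)
Move 4: P1 pit5 -> P1=[5,1,3,0,3,0](2) P2=[7,4,6,4,3,0](1)
Move 5: P1 pit1 -> P1=[5,0,4,0,3,0](2) P2=[7,4,6,4,3,0](1)

Answer: 2 1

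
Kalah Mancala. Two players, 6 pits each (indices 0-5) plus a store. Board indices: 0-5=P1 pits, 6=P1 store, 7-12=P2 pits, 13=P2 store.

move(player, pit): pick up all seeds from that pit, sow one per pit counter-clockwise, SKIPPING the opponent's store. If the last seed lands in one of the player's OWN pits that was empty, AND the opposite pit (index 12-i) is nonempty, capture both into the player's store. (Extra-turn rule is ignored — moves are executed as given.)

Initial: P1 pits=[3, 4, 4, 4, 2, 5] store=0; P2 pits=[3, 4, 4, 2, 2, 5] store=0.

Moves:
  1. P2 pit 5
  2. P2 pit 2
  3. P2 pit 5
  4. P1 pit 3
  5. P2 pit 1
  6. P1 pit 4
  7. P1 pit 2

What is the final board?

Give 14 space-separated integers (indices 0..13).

Move 1: P2 pit5 -> P1=[4,5,5,5,2,5](0) P2=[3,4,4,2,2,0](1)
Move 2: P2 pit2 -> P1=[4,5,5,5,2,5](0) P2=[3,4,0,3,3,1](2)
Move 3: P2 pit5 -> P1=[4,5,5,5,2,5](0) P2=[3,4,0,3,3,0](3)
Move 4: P1 pit3 -> P1=[4,5,5,0,3,6](1) P2=[4,5,0,3,3,0](3)
Move 5: P2 pit1 -> P1=[4,5,5,0,3,6](1) P2=[4,0,1,4,4,1](4)
Move 6: P1 pit4 -> P1=[4,5,5,0,0,7](2) P2=[5,0,1,4,4,1](4)
Move 7: P1 pit2 -> P1=[4,5,0,1,1,8](3) P2=[6,0,1,4,4,1](4)

Answer: 4 5 0 1 1 8 3 6 0 1 4 4 1 4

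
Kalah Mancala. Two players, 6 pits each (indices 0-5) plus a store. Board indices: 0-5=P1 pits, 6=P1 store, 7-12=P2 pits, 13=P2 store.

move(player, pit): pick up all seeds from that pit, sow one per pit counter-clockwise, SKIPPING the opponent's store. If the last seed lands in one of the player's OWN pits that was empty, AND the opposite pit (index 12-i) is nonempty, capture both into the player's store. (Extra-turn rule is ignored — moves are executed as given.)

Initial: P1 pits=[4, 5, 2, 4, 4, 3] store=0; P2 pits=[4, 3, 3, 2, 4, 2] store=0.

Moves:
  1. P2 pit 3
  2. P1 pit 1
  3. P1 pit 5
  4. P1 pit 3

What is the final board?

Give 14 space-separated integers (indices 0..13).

Move 1: P2 pit3 -> P1=[4,5,2,4,4,3](0) P2=[4,3,3,0,5,3](0)
Move 2: P1 pit1 -> P1=[4,0,3,5,5,4](1) P2=[4,3,3,0,5,3](0)
Move 3: P1 pit5 -> P1=[4,0,3,5,5,0](2) P2=[5,4,4,0,5,3](0)
Move 4: P1 pit3 -> P1=[4,0,3,0,6,1](3) P2=[6,5,4,0,5,3](0)

Answer: 4 0 3 0 6 1 3 6 5 4 0 5 3 0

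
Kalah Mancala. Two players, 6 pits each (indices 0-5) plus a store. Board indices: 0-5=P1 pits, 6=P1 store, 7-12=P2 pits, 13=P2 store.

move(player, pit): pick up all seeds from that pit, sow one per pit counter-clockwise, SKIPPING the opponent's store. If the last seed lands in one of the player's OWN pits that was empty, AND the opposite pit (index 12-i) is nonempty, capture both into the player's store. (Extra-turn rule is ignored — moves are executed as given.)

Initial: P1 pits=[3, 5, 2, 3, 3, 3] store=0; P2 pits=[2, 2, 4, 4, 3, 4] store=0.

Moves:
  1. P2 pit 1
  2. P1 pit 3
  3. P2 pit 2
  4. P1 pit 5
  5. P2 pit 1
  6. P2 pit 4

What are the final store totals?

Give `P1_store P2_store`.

Answer: 2 2

Derivation:
Move 1: P2 pit1 -> P1=[3,5,2,3,3,3](0) P2=[2,0,5,5,3,4](0)
Move 2: P1 pit3 -> P1=[3,5,2,0,4,4](1) P2=[2,0,5,5,3,4](0)
Move 3: P2 pit2 -> P1=[4,5,2,0,4,4](1) P2=[2,0,0,6,4,5](1)
Move 4: P1 pit5 -> P1=[4,5,2,0,4,0](2) P2=[3,1,1,6,4,5](1)
Move 5: P2 pit1 -> P1=[4,5,2,0,4,0](2) P2=[3,0,2,6,4,5](1)
Move 6: P2 pit4 -> P1=[5,6,2,0,4,0](2) P2=[3,0,2,6,0,6](2)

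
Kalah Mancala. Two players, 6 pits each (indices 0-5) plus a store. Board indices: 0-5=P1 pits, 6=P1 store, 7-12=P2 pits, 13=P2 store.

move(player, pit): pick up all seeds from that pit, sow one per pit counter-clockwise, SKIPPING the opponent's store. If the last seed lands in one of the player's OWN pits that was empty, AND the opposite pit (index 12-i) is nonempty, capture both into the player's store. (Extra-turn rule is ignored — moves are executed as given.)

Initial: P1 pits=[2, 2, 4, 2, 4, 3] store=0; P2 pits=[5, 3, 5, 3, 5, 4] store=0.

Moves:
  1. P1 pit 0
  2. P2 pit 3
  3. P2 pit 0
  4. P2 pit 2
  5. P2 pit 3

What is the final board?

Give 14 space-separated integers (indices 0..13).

Answer: 1 4 5 2 4 3 0 0 4 0 0 9 8 2

Derivation:
Move 1: P1 pit0 -> P1=[0,3,5,2,4,3](0) P2=[5,3,5,3,5,4](0)
Move 2: P2 pit3 -> P1=[0,3,5,2,4,3](0) P2=[5,3,5,0,6,5](1)
Move 3: P2 pit0 -> P1=[0,3,5,2,4,3](0) P2=[0,4,6,1,7,6](1)
Move 4: P2 pit2 -> P1=[1,4,5,2,4,3](0) P2=[0,4,0,2,8,7](2)
Move 5: P2 pit3 -> P1=[1,4,5,2,4,3](0) P2=[0,4,0,0,9,8](2)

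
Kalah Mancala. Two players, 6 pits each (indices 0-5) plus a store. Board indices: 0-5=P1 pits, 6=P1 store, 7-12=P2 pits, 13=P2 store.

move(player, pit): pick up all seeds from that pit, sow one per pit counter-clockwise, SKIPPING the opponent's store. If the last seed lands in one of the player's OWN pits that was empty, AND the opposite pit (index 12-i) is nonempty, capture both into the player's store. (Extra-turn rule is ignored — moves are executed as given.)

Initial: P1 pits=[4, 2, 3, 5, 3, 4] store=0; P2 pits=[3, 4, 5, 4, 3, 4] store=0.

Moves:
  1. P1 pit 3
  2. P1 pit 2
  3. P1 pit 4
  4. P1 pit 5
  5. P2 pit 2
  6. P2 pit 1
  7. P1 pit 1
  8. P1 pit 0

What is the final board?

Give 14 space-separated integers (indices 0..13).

Move 1: P1 pit3 -> P1=[4,2,3,0,4,5](1) P2=[4,5,5,4,3,4](0)
Move 2: P1 pit2 -> P1=[4,2,0,1,5,6](1) P2=[4,5,5,4,3,4](0)
Move 3: P1 pit4 -> P1=[4,2,0,1,0,7](2) P2=[5,6,6,4,3,4](0)
Move 4: P1 pit5 -> P1=[4,2,0,1,0,0](3) P2=[6,7,7,5,4,5](0)
Move 5: P2 pit2 -> P1=[5,3,1,1,0,0](3) P2=[6,7,0,6,5,6](1)
Move 6: P2 pit1 -> P1=[6,4,1,1,0,0](3) P2=[6,0,1,7,6,7](2)
Move 7: P1 pit1 -> P1=[6,0,2,2,1,0](10) P2=[0,0,1,7,6,7](2)
Move 8: P1 pit0 -> P1=[0,1,3,3,2,1](11) P2=[0,0,1,7,6,7](2)

Answer: 0 1 3 3 2 1 11 0 0 1 7 6 7 2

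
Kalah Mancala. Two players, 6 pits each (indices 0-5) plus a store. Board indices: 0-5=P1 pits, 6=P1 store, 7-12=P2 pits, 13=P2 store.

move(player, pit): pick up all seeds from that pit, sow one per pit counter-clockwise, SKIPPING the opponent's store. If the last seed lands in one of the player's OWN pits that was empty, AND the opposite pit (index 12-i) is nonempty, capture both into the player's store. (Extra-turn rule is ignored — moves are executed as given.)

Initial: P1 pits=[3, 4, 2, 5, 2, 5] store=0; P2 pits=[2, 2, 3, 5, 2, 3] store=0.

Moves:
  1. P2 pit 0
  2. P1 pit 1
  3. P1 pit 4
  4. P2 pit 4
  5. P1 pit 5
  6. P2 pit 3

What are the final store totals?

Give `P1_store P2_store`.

Move 1: P2 pit0 -> P1=[3,4,2,5,2,5](0) P2=[0,3,4,5,2,3](0)
Move 2: P1 pit1 -> P1=[3,0,3,6,3,6](0) P2=[0,3,4,5,2,3](0)
Move 3: P1 pit4 -> P1=[3,0,3,6,0,7](1) P2=[1,3,4,5,2,3](0)
Move 4: P2 pit4 -> P1=[3,0,3,6,0,7](1) P2=[1,3,4,5,0,4](1)
Move 5: P1 pit5 -> P1=[3,0,3,6,0,0](2) P2=[2,4,5,6,1,5](1)
Move 6: P2 pit3 -> P1=[4,1,4,6,0,0](2) P2=[2,4,5,0,2,6](2)

Answer: 2 2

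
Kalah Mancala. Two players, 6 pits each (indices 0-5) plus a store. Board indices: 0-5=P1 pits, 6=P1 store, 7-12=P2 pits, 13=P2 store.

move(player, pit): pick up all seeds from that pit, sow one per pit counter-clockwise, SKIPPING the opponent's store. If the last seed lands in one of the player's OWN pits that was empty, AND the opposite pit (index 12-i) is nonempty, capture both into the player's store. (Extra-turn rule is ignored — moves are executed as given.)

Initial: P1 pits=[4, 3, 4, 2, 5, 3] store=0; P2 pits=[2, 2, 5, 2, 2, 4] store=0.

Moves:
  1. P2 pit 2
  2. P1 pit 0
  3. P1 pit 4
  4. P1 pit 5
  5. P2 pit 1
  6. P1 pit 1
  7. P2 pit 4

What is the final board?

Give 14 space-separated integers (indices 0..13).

Answer: 1 1 6 4 1 0 7 0 0 3 6 0 7 2

Derivation:
Move 1: P2 pit2 -> P1=[5,3,4,2,5,3](0) P2=[2,2,0,3,3,5](1)
Move 2: P1 pit0 -> P1=[0,4,5,3,6,4](0) P2=[2,2,0,3,3,5](1)
Move 3: P1 pit4 -> P1=[0,4,5,3,0,5](1) P2=[3,3,1,4,3,5](1)
Move 4: P1 pit5 -> P1=[0,4,5,3,0,0](2) P2=[4,4,2,5,3,5](1)
Move 5: P2 pit1 -> P1=[0,4,5,3,0,0](2) P2=[4,0,3,6,4,6](1)
Move 6: P1 pit1 -> P1=[0,0,6,4,1,0](7) P2=[0,0,3,6,4,6](1)
Move 7: P2 pit4 -> P1=[1,1,6,4,1,0](7) P2=[0,0,3,6,0,7](2)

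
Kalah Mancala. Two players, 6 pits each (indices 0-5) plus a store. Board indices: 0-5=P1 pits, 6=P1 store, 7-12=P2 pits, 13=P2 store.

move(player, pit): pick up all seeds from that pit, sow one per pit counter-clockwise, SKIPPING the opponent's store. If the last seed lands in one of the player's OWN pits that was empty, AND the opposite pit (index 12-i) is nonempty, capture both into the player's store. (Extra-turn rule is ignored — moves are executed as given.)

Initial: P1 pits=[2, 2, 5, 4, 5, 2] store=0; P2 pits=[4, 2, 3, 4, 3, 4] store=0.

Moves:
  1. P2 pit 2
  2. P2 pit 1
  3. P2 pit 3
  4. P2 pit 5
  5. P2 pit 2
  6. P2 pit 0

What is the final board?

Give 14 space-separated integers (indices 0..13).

Move 1: P2 pit2 -> P1=[2,2,5,4,5,2](0) P2=[4,2,0,5,4,5](0)
Move 2: P2 pit1 -> P1=[2,2,5,4,5,2](0) P2=[4,0,1,6,4,5](0)
Move 3: P2 pit3 -> P1=[3,3,6,4,5,2](0) P2=[4,0,1,0,5,6](1)
Move 4: P2 pit5 -> P1=[4,4,7,5,6,2](0) P2=[4,0,1,0,5,0](2)
Move 5: P2 pit2 -> P1=[4,4,0,5,6,2](0) P2=[4,0,0,0,5,0](10)
Move 6: P2 pit0 -> P1=[4,4,0,5,6,2](0) P2=[0,1,1,1,6,0](10)

Answer: 4 4 0 5 6 2 0 0 1 1 1 6 0 10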